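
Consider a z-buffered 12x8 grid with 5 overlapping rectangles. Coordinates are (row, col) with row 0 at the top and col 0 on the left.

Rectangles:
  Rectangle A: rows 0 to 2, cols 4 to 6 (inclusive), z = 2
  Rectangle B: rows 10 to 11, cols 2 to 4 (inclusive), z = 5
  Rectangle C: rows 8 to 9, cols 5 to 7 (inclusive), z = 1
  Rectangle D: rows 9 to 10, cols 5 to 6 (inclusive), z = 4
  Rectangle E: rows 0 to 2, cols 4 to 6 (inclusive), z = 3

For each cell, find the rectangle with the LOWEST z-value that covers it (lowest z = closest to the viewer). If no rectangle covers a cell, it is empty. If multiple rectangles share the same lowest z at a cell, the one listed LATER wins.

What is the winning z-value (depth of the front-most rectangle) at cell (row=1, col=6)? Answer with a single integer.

Check cell (1,6):
  A: rows 0-2 cols 4-6 z=2 -> covers; best now A (z=2)
  B: rows 10-11 cols 2-4 -> outside (row miss)
  C: rows 8-9 cols 5-7 -> outside (row miss)
  D: rows 9-10 cols 5-6 -> outside (row miss)
  E: rows 0-2 cols 4-6 z=3 -> covers; best now A (z=2)
Winner: A at z=2

Answer: 2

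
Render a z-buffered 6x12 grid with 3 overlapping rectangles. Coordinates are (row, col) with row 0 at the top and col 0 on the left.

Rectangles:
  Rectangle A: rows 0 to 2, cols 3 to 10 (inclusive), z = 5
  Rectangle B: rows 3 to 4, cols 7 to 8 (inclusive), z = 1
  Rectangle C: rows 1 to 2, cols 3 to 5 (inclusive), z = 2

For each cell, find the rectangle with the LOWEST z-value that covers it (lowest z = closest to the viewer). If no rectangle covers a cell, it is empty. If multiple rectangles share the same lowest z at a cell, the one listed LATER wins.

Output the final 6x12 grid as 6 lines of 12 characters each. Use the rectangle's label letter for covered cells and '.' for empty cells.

...AAAAAAAA.
...CCCAAAAA.
...CCCAAAAA.
.......BB...
.......BB...
............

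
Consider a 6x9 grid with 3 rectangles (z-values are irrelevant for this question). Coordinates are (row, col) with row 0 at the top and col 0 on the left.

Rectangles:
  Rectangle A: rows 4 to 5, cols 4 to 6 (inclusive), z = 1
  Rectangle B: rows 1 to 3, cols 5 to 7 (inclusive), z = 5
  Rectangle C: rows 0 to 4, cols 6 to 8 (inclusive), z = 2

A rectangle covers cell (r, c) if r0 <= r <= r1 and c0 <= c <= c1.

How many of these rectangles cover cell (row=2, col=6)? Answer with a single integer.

Check cell (2,6):
  A: rows 4-5 cols 4-6 -> outside (row miss)
  B: rows 1-3 cols 5-7 -> covers
  C: rows 0-4 cols 6-8 -> covers
Count covering = 2

Answer: 2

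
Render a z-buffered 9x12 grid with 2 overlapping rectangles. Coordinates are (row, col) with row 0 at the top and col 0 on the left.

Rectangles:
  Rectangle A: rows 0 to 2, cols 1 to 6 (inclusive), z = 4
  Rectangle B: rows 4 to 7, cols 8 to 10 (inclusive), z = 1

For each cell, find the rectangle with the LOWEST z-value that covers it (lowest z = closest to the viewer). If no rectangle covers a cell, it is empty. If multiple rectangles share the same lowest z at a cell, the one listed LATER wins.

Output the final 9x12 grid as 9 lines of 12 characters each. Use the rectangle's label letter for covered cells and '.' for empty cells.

.AAAAAA.....
.AAAAAA.....
.AAAAAA.....
............
........BBB.
........BBB.
........BBB.
........BBB.
............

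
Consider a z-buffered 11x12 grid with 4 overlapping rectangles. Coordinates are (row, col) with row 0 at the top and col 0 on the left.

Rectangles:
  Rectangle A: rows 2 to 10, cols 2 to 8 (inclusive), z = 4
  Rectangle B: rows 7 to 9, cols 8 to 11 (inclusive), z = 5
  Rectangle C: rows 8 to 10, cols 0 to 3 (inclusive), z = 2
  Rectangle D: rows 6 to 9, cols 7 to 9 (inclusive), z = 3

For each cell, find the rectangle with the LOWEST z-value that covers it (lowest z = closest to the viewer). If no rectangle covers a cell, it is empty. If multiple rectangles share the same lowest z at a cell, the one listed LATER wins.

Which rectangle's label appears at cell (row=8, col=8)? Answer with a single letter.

Check cell (8,8):
  A: rows 2-10 cols 2-8 z=4 -> covers; best now A (z=4)
  B: rows 7-9 cols 8-11 z=5 -> covers; best now A (z=4)
  C: rows 8-10 cols 0-3 -> outside (col miss)
  D: rows 6-9 cols 7-9 z=3 -> covers; best now D (z=3)
Winner: D at z=3

Answer: D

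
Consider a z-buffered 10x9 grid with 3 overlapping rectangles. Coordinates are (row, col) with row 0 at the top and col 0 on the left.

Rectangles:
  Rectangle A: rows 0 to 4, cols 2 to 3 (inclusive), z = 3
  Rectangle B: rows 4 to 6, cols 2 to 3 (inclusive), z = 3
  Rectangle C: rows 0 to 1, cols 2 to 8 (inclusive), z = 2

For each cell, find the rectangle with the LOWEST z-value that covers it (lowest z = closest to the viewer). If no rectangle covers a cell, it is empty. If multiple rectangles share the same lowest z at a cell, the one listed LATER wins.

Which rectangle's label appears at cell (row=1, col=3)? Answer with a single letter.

Answer: C

Derivation:
Check cell (1,3):
  A: rows 0-4 cols 2-3 z=3 -> covers; best now A (z=3)
  B: rows 4-6 cols 2-3 -> outside (row miss)
  C: rows 0-1 cols 2-8 z=2 -> covers; best now C (z=2)
Winner: C at z=2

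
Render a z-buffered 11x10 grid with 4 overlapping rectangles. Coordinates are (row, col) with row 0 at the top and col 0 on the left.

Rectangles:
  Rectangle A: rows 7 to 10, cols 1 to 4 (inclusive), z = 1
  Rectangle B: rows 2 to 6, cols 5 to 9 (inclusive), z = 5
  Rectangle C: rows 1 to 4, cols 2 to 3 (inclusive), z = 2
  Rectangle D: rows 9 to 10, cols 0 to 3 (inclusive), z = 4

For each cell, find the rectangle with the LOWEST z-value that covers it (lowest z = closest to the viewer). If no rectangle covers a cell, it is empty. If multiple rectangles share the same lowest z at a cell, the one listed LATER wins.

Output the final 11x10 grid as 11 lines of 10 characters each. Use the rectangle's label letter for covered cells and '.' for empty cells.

..........
..CC......
..CC.BBBBB
..CC.BBBBB
..CC.BBBBB
.....BBBBB
.....BBBBB
.AAAA.....
.AAAA.....
DAAAA.....
DAAAA.....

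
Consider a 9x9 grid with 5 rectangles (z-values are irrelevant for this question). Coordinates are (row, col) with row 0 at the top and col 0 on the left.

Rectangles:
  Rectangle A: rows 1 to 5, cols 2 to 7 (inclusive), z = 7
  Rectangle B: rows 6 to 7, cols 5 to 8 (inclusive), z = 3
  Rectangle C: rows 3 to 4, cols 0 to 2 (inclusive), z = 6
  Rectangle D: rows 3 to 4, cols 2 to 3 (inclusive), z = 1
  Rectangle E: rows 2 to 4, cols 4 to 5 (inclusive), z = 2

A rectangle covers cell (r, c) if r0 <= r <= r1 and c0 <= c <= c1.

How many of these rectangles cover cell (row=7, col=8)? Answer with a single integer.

Check cell (7,8):
  A: rows 1-5 cols 2-7 -> outside (row miss)
  B: rows 6-7 cols 5-8 -> covers
  C: rows 3-4 cols 0-2 -> outside (row miss)
  D: rows 3-4 cols 2-3 -> outside (row miss)
  E: rows 2-4 cols 4-5 -> outside (row miss)
Count covering = 1

Answer: 1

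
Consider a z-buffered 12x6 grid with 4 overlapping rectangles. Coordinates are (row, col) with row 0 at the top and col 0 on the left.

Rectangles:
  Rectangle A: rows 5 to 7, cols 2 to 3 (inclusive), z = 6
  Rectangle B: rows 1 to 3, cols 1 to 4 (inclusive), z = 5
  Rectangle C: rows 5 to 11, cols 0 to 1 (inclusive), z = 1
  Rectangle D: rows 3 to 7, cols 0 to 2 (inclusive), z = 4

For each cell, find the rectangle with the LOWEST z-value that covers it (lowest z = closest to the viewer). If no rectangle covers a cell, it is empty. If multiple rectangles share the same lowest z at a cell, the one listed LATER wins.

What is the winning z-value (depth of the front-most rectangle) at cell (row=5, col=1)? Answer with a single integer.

Check cell (5,1):
  A: rows 5-7 cols 2-3 -> outside (col miss)
  B: rows 1-3 cols 1-4 -> outside (row miss)
  C: rows 5-11 cols 0-1 z=1 -> covers; best now C (z=1)
  D: rows 3-7 cols 0-2 z=4 -> covers; best now C (z=1)
Winner: C at z=1

Answer: 1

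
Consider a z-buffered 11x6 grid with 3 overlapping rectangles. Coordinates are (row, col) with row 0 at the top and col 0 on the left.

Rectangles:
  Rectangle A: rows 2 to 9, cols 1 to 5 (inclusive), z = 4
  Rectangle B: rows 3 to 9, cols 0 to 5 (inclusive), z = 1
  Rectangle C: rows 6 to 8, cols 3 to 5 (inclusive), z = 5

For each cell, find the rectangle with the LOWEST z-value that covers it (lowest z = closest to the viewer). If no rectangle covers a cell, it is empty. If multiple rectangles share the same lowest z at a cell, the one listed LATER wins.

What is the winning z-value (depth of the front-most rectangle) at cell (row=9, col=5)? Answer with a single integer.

Answer: 1

Derivation:
Check cell (9,5):
  A: rows 2-9 cols 1-5 z=4 -> covers; best now A (z=4)
  B: rows 3-9 cols 0-5 z=1 -> covers; best now B (z=1)
  C: rows 6-8 cols 3-5 -> outside (row miss)
Winner: B at z=1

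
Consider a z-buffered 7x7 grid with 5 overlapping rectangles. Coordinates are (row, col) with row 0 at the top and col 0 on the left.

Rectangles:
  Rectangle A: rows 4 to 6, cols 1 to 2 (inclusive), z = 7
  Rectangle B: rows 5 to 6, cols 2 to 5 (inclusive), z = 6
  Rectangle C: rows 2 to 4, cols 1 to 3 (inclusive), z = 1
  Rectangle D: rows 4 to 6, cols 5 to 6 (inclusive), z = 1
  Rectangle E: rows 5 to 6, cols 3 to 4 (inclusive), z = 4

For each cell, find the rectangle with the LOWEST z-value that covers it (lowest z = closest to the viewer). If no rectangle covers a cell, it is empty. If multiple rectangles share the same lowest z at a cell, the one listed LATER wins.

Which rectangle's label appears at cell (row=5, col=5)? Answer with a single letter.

Answer: D

Derivation:
Check cell (5,5):
  A: rows 4-6 cols 1-2 -> outside (col miss)
  B: rows 5-6 cols 2-5 z=6 -> covers; best now B (z=6)
  C: rows 2-4 cols 1-3 -> outside (row miss)
  D: rows 4-6 cols 5-6 z=1 -> covers; best now D (z=1)
  E: rows 5-6 cols 3-4 -> outside (col miss)
Winner: D at z=1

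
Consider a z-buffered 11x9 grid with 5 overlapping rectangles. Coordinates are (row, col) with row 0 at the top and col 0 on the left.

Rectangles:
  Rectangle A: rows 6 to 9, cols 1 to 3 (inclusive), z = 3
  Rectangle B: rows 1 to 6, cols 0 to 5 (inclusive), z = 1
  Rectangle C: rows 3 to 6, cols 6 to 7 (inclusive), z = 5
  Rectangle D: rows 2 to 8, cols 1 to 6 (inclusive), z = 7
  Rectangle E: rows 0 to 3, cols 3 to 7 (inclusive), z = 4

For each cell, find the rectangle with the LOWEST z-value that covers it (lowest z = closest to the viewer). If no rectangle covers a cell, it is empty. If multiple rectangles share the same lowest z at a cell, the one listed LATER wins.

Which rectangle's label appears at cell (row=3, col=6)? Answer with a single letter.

Answer: E

Derivation:
Check cell (3,6):
  A: rows 6-9 cols 1-3 -> outside (row miss)
  B: rows 1-6 cols 0-5 -> outside (col miss)
  C: rows 3-6 cols 6-7 z=5 -> covers; best now C (z=5)
  D: rows 2-8 cols 1-6 z=7 -> covers; best now C (z=5)
  E: rows 0-3 cols 3-7 z=4 -> covers; best now E (z=4)
Winner: E at z=4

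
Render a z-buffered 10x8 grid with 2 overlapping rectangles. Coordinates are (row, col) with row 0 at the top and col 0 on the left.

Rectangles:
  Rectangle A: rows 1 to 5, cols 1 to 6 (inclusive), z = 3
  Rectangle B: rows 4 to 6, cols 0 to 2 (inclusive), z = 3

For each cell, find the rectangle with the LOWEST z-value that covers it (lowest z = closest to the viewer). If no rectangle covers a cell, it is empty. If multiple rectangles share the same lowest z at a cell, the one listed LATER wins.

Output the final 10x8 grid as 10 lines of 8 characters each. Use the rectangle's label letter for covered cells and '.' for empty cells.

........
.AAAAAA.
.AAAAAA.
.AAAAAA.
BBBAAAA.
BBBAAAA.
BBB.....
........
........
........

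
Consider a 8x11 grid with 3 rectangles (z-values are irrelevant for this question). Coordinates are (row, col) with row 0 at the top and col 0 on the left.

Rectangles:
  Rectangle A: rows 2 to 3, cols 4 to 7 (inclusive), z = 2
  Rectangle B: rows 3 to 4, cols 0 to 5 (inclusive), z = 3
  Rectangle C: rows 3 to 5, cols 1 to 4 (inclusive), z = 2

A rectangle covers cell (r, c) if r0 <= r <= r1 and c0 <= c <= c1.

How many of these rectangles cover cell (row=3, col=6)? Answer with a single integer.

Answer: 1

Derivation:
Check cell (3,6):
  A: rows 2-3 cols 4-7 -> covers
  B: rows 3-4 cols 0-5 -> outside (col miss)
  C: rows 3-5 cols 1-4 -> outside (col miss)
Count covering = 1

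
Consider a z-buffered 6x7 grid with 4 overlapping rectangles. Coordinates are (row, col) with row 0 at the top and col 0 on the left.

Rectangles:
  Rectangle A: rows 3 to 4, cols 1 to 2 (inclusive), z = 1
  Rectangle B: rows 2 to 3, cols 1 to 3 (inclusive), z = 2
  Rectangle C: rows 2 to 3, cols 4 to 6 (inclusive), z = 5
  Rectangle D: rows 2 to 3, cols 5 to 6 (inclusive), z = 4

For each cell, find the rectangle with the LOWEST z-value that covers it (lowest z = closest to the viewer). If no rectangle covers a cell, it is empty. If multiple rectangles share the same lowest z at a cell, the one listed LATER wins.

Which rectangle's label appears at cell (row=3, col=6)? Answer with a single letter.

Answer: D

Derivation:
Check cell (3,6):
  A: rows 3-4 cols 1-2 -> outside (col miss)
  B: rows 2-3 cols 1-3 -> outside (col miss)
  C: rows 2-3 cols 4-6 z=5 -> covers; best now C (z=5)
  D: rows 2-3 cols 5-6 z=4 -> covers; best now D (z=4)
Winner: D at z=4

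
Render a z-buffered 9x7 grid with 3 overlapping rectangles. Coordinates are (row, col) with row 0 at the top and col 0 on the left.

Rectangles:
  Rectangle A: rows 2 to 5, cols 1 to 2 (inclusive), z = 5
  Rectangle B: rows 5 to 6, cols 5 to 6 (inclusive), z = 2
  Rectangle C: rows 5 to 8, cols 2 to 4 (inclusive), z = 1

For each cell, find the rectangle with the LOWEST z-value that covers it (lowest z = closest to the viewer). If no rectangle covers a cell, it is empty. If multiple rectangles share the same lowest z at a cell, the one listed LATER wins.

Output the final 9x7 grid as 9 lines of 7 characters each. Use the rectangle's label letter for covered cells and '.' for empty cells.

.......
.......
.AA....
.AA....
.AA....
.ACCCBB
..CCCBB
..CCC..
..CCC..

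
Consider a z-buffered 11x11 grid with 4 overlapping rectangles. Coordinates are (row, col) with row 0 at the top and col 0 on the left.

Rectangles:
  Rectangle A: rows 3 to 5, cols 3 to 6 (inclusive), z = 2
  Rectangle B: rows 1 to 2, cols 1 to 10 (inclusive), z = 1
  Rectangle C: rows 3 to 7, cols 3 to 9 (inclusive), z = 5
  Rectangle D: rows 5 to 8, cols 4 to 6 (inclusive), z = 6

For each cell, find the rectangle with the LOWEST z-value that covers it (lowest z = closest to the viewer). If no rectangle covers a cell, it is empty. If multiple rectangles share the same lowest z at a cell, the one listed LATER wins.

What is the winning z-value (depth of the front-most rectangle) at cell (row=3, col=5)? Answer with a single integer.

Answer: 2

Derivation:
Check cell (3,5):
  A: rows 3-5 cols 3-6 z=2 -> covers; best now A (z=2)
  B: rows 1-2 cols 1-10 -> outside (row miss)
  C: rows 3-7 cols 3-9 z=5 -> covers; best now A (z=2)
  D: rows 5-8 cols 4-6 -> outside (row miss)
Winner: A at z=2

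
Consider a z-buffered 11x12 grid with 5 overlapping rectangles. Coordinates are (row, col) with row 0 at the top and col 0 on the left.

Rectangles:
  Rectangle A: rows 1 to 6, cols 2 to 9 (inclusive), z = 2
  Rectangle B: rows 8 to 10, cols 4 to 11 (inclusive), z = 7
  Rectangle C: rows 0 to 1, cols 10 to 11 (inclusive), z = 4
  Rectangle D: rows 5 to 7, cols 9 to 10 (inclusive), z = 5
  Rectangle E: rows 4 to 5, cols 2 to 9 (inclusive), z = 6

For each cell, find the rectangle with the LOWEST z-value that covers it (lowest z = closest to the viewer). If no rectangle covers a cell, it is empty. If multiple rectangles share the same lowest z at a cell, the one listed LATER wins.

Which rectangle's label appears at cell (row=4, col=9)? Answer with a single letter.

Answer: A

Derivation:
Check cell (4,9):
  A: rows 1-6 cols 2-9 z=2 -> covers; best now A (z=2)
  B: rows 8-10 cols 4-11 -> outside (row miss)
  C: rows 0-1 cols 10-11 -> outside (row miss)
  D: rows 5-7 cols 9-10 -> outside (row miss)
  E: rows 4-5 cols 2-9 z=6 -> covers; best now A (z=2)
Winner: A at z=2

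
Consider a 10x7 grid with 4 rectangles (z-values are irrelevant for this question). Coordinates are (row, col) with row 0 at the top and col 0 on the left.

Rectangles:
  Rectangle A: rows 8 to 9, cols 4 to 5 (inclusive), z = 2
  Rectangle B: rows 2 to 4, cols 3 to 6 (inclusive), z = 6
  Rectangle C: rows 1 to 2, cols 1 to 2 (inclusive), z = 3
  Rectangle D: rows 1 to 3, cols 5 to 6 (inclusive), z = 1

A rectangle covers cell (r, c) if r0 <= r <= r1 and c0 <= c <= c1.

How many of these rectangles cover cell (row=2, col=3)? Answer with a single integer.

Answer: 1

Derivation:
Check cell (2,3):
  A: rows 8-9 cols 4-5 -> outside (row miss)
  B: rows 2-4 cols 3-6 -> covers
  C: rows 1-2 cols 1-2 -> outside (col miss)
  D: rows 1-3 cols 5-6 -> outside (col miss)
Count covering = 1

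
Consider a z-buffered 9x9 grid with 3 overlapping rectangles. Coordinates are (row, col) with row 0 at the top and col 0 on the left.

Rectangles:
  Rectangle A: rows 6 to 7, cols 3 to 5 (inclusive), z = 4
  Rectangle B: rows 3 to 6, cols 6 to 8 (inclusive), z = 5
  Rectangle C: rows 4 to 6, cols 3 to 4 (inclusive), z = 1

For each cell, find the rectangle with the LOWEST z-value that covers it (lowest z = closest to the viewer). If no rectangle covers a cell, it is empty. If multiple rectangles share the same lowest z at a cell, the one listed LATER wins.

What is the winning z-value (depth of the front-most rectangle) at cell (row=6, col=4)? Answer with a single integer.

Check cell (6,4):
  A: rows 6-7 cols 3-5 z=4 -> covers; best now A (z=4)
  B: rows 3-6 cols 6-8 -> outside (col miss)
  C: rows 4-6 cols 3-4 z=1 -> covers; best now C (z=1)
Winner: C at z=1

Answer: 1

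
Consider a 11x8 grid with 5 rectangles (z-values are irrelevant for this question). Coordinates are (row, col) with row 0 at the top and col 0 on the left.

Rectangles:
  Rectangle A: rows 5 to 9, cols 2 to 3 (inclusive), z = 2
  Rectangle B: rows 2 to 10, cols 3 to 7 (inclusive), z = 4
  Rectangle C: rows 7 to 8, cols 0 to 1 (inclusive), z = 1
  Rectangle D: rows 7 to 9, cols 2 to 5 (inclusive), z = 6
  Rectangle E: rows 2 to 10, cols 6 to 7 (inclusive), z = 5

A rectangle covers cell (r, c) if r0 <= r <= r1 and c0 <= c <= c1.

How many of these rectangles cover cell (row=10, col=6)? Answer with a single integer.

Answer: 2

Derivation:
Check cell (10,6):
  A: rows 5-9 cols 2-3 -> outside (row miss)
  B: rows 2-10 cols 3-7 -> covers
  C: rows 7-8 cols 0-1 -> outside (row miss)
  D: rows 7-9 cols 2-5 -> outside (row miss)
  E: rows 2-10 cols 6-7 -> covers
Count covering = 2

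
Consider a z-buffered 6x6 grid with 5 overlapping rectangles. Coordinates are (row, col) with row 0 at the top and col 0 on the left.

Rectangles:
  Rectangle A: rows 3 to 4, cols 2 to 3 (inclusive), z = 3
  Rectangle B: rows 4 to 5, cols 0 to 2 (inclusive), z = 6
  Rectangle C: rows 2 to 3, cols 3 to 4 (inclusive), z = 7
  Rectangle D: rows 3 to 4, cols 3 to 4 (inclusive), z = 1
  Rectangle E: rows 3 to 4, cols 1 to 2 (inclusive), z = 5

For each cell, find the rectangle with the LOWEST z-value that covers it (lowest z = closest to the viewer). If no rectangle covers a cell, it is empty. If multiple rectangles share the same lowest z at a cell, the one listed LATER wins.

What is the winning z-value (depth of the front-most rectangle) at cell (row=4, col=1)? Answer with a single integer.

Answer: 5

Derivation:
Check cell (4,1):
  A: rows 3-4 cols 2-3 -> outside (col miss)
  B: rows 4-5 cols 0-2 z=6 -> covers; best now B (z=6)
  C: rows 2-3 cols 3-4 -> outside (row miss)
  D: rows 3-4 cols 3-4 -> outside (col miss)
  E: rows 3-4 cols 1-2 z=5 -> covers; best now E (z=5)
Winner: E at z=5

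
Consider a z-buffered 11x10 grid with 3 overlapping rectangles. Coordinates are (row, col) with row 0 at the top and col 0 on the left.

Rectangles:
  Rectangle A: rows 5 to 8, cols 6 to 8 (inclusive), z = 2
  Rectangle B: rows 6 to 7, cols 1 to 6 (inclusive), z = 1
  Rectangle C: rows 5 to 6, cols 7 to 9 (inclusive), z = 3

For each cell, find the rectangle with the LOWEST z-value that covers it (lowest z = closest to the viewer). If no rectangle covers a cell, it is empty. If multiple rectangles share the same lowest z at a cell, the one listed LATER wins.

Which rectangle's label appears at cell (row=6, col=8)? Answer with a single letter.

Answer: A

Derivation:
Check cell (6,8):
  A: rows 5-8 cols 6-8 z=2 -> covers; best now A (z=2)
  B: rows 6-7 cols 1-6 -> outside (col miss)
  C: rows 5-6 cols 7-9 z=3 -> covers; best now A (z=2)
Winner: A at z=2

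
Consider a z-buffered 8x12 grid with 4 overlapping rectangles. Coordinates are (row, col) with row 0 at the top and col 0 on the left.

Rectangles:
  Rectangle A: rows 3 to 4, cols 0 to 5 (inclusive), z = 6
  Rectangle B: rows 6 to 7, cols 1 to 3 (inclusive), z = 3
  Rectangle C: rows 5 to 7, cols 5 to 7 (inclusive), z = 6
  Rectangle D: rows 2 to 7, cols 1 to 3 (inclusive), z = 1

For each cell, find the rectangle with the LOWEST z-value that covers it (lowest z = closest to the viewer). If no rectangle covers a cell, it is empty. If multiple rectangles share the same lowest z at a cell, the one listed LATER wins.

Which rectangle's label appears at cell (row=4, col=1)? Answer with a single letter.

Check cell (4,1):
  A: rows 3-4 cols 0-5 z=6 -> covers; best now A (z=6)
  B: rows 6-7 cols 1-3 -> outside (row miss)
  C: rows 5-7 cols 5-7 -> outside (row miss)
  D: rows 2-7 cols 1-3 z=1 -> covers; best now D (z=1)
Winner: D at z=1

Answer: D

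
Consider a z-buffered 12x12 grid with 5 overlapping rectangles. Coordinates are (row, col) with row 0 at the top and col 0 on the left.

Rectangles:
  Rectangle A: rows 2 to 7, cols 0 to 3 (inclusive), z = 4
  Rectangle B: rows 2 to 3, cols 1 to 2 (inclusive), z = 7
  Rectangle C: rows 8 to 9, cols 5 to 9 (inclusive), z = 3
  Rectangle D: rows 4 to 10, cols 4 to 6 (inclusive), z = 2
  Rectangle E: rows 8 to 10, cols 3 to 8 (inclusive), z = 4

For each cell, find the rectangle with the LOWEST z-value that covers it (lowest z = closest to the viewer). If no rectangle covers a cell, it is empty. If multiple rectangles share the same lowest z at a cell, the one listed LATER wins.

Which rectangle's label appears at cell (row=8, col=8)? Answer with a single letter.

Answer: C

Derivation:
Check cell (8,8):
  A: rows 2-7 cols 0-3 -> outside (row miss)
  B: rows 2-3 cols 1-2 -> outside (row miss)
  C: rows 8-9 cols 5-9 z=3 -> covers; best now C (z=3)
  D: rows 4-10 cols 4-6 -> outside (col miss)
  E: rows 8-10 cols 3-8 z=4 -> covers; best now C (z=3)
Winner: C at z=3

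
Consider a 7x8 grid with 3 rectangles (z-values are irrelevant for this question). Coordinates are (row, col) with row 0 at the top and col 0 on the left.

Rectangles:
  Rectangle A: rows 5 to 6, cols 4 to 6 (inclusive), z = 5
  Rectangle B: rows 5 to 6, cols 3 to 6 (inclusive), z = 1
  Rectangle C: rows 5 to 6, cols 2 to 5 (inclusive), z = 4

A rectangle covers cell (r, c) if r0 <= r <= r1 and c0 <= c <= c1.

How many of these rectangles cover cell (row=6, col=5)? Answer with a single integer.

Answer: 3

Derivation:
Check cell (6,5):
  A: rows 5-6 cols 4-6 -> covers
  B: rows 5-6 cols 3-6 -> covers
  C: rows 5-6 cols 2-5 -> covers
Count covering = 3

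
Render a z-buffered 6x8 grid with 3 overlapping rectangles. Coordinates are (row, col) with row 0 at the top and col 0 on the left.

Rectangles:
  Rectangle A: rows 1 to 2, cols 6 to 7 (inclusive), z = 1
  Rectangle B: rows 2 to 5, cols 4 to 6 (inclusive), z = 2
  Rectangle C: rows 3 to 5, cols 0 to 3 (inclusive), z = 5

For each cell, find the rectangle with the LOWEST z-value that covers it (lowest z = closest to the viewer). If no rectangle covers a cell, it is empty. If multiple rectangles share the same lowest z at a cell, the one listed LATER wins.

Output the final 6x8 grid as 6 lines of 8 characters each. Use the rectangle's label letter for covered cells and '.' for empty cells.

........
......AA
....BBAA
CCCCBBB.
CCCCBBB.
CCCCBBB.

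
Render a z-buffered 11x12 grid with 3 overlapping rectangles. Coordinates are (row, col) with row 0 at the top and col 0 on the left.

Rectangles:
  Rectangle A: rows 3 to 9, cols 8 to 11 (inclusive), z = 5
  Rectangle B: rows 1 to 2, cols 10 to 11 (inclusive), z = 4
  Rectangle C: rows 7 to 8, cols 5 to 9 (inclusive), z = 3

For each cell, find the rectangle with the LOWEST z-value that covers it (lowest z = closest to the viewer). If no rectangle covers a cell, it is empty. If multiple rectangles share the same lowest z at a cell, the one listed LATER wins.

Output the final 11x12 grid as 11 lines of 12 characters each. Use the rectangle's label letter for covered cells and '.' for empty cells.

............
..........BB
..........BB
........AAAA
........AAAA
........AAAA
........AAAA
.....CCCCCAA
.....CCCCCAA
........AAAA
............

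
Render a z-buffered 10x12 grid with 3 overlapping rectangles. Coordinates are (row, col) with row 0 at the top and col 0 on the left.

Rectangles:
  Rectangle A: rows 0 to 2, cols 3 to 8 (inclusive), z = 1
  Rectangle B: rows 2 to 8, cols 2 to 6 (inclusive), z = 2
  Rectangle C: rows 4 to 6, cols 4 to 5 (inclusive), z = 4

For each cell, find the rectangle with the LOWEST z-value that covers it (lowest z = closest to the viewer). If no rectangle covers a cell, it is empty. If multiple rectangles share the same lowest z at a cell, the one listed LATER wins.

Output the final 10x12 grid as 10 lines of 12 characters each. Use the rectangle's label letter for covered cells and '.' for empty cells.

...AAAAAA...
...AAAAAA...
..BAAAAAA...
..BBBBB.....
..BBBBB.....
..BBBBB.....
..BBBBB.....
..BBBBB.....
..BBBBB.....
............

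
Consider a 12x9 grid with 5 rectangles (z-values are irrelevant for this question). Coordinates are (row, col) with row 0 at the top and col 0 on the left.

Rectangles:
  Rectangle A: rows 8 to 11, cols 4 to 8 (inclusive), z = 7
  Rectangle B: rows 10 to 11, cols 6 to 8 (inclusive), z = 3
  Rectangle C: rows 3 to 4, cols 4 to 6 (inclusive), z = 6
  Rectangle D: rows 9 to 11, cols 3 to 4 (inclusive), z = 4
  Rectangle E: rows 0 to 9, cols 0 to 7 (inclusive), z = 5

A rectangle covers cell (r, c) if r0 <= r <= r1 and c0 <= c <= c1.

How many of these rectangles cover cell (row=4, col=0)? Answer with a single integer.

Answer: 1

Derivation:
Check cell (4,0):
  A: rows 8-11 cols 4-8 -> outside (row miss)
  B: rows 10-11 cols 6-8 -> outside (row miss)
  C: rows 3-4 cols 4-6 -> outside (col miss)
  D: rows 9-11 cols 3-4 -> outside (row miss)
  E: rows 0-9 cols 0-7 -> covers
Count covering = 1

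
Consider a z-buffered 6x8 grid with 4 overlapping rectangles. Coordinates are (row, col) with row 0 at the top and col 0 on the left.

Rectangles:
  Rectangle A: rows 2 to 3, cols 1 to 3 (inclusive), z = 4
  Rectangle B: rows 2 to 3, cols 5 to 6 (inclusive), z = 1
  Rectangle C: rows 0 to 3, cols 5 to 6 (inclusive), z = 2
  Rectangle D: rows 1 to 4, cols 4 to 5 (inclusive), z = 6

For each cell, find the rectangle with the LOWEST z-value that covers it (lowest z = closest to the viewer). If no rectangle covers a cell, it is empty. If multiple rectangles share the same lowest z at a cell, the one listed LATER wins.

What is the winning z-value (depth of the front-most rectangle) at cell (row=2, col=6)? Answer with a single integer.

Check cell (2,6):
  A: rows 2-3 cols 1-3 -> outside (col miss)
  B: rows 2-3 cols 5-6 z=1 -> covers; best now B (z=1)
  C: rows 0-3 cols 5-6 z=2 -> covers; best now B (z=1)
  D: rows 1-4 cols 4-5 -> outside (col miss)
Winner: B at z=1

Answer: 1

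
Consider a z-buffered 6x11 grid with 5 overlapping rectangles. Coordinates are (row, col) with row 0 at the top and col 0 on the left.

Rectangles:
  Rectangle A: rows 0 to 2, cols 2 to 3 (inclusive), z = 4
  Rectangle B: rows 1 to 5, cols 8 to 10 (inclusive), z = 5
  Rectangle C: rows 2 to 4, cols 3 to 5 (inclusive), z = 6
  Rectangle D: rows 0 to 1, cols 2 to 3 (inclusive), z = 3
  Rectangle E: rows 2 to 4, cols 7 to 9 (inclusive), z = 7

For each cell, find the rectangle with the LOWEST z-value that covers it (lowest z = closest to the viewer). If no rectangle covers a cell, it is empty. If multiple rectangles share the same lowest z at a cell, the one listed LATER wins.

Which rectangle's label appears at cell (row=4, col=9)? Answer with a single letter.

Check cell (4,9):
  A: rows 0-2 cols 2-3 -> outside (row miss)
  B: rows 1-5 cols 8-10 z=5 -> covers; best now B (z=5)
  C: rows 2-4 cols 3-5 -> outside (col miss)
  D: rows 0-1 cols 2-3 -> outside (row miss)
  E: rows 2-4 cols 7-9 z=7 -> covers; best now B (z=5)
Winner: B at z=5

Answer: B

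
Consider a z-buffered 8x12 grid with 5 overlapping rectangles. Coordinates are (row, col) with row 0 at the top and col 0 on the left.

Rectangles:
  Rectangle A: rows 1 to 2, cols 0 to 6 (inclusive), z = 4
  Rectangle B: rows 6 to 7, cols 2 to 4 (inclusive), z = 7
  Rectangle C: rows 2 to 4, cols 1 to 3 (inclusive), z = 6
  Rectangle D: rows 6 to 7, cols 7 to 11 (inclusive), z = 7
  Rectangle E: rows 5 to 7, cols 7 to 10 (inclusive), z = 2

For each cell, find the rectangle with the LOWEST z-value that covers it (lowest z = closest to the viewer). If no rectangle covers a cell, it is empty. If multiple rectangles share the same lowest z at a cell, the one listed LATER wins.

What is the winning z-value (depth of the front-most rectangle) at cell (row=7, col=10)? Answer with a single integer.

Check cell (7,10):
  A: rows 1-2 cols 0-6 -> outside (row miss)
  B: rows 6-7 cols 2-4 -> outside (col miss)
  C: rows 2-4 cols 1-3 -> outside (row miss)
  D: rows 6-7 cols 7-11 z=7 -> covers; best now D (z=7)
  E: rows 5-7 cols 7-10 z=2 -> covers; best now E (z=2)
Winner: E at z=2

Answer: 2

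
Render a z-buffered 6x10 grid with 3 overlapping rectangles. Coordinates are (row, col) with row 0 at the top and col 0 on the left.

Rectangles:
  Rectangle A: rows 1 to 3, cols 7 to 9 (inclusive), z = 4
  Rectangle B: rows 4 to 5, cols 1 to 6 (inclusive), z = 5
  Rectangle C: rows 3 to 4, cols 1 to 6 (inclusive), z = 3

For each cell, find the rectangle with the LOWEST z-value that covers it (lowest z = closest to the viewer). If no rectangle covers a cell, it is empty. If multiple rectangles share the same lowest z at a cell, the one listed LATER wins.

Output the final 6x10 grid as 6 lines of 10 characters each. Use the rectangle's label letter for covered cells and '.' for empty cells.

..........
.......AAA
.......AAA
.CCCCCCAAA
.CCCCCC...
.BBBBBB...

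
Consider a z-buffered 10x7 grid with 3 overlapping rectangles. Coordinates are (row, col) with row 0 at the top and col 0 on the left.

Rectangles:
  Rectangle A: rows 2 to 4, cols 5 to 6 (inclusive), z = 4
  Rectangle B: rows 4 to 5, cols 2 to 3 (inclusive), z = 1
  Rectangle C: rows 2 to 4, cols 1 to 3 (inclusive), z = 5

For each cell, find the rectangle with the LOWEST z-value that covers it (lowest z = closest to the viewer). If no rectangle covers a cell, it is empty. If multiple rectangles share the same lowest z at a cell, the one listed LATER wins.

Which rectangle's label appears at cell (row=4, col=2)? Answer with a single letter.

Answer: B

Derivation:
Check cell (4,2):
  A: rows 2-4 cols 5-6 -> outside (col miss)
  B: rows 4-5 cols 2-3 z=1 -> covers; best now B (z=1)
  C: rows 2-4 cols 1-3 z=5 -> covers; best now B (z=1)
Winner: B at z=1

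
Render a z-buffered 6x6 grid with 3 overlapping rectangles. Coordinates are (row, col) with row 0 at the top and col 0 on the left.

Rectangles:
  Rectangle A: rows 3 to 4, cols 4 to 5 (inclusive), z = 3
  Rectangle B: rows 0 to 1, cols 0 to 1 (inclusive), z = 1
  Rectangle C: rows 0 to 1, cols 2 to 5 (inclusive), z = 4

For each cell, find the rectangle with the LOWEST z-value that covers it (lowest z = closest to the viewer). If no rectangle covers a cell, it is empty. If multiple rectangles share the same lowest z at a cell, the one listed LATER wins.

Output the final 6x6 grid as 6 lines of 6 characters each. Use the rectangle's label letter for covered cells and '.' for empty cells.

BBCCCC
BBCCCC
......
....AA
....AA
......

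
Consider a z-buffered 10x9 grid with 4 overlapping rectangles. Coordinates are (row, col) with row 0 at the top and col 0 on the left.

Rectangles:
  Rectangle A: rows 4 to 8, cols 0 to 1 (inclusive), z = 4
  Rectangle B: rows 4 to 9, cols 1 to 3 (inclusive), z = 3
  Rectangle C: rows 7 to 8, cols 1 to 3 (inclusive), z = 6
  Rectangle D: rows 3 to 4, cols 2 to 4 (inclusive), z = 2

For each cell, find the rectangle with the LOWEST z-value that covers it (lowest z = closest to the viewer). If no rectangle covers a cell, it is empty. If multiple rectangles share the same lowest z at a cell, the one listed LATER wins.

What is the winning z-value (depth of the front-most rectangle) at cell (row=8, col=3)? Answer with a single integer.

Answer: 3

Derivation:
Check cell (8,3):
  A: rows 4-8 cols 0-1 -> outside (col miss)
  B: rows 4-9 cols 1-3 z=3 -> covers; best now B (z=3)
  C: rows 7-8 cols 1-3 z=6 -> covers; best now B (z=3)
  D: rows 3-4 cols 2-4 -> outside (row miss)
Winner: B at z=3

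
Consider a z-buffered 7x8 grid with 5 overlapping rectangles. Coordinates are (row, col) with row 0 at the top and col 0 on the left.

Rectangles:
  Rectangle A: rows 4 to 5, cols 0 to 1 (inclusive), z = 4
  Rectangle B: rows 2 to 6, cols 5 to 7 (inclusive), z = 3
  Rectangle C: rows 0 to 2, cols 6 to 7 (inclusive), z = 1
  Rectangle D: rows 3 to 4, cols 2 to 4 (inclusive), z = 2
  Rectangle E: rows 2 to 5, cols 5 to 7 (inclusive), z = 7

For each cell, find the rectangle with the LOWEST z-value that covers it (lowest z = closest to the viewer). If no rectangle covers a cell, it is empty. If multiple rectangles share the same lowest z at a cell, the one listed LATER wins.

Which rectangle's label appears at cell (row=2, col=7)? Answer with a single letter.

Answer: C

Derivation:
Check cell (2,7):
  A: rows 4-5 cols 0-1 -> outside (row miss)
  B: rows 2-6 cols 5-7 z=3 -> covers; best now B (z=3)
  C: rows 0-2 cols 6-7 z=1 -> covers; best now C (z=1)
  D: rows 3-4 cols 2-4 -> outside (row miss)
  E: rows 2-5 cols 5-7 z=7 -> covers; best now C (z=1)
Winner: C at z=1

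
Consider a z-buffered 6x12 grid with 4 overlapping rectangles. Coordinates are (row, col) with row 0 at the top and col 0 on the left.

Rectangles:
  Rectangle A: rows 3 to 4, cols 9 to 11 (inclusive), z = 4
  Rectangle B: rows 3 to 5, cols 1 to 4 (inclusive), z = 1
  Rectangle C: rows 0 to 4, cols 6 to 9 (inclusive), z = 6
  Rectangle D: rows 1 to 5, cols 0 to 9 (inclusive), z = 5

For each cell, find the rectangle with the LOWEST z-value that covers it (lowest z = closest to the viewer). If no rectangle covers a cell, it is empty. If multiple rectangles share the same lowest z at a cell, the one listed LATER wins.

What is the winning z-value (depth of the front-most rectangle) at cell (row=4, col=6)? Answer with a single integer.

Answer: 5

Derivation:
Check cell (4,6):
  A: rows 3-4 cols 9-11 -> outside (col miss)
  B: rows 3-5 cols 1-4 -> outside (col miss)
  C: rows 0-4 cols 6-9 z=6 -> covers; best now C (z=6)
  D: rows 1-5 cols 0-9 z=5 -> covers; best now D (z=5)
Winner: D at z=5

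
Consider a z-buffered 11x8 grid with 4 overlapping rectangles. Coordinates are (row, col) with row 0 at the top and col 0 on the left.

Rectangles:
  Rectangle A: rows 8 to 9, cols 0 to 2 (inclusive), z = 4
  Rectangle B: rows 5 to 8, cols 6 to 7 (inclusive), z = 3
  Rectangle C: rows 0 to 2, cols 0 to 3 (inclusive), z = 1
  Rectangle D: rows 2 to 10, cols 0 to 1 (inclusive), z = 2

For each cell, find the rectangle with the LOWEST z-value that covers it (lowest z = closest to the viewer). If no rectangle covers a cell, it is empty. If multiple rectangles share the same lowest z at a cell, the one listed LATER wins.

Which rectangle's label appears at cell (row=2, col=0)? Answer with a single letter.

Check cell (2,0):
  A: rows 8-9 cols 0-2 -> outside (row miss)
  B: rows 5-8 cols 6-7 -> outside (row miss)
  C: rows 0-2 cols 0-3 z=1 -> covers; best now C (z=1)
  D: rows 2-10 cols 0-1 z=2 -> covers; best now C (z=1)
Winner: C at z=1

Answer: C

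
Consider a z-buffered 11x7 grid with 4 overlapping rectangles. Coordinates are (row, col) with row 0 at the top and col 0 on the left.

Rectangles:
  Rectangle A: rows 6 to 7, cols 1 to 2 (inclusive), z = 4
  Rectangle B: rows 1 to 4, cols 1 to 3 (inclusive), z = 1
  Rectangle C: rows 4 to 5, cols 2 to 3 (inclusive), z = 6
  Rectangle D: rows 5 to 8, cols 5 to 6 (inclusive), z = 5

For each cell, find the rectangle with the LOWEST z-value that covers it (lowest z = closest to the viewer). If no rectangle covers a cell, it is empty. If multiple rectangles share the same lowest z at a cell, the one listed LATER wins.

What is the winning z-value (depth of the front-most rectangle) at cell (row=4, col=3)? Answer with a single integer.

Answer: 1

Derivation:
Check cell (4,3):
  A: rows 6-7 cols 1-2 -> outside (row miss)
  B: rows 1-4 cols 1-3 z=1 -> covers; best now B (z=1)
  C: rows 4-5 cols 2-3 z=6 -> covers; best now B (z=1)
  D: rows 5-8 cols 5-6 -> outside (row miss)
Winner: B at z=1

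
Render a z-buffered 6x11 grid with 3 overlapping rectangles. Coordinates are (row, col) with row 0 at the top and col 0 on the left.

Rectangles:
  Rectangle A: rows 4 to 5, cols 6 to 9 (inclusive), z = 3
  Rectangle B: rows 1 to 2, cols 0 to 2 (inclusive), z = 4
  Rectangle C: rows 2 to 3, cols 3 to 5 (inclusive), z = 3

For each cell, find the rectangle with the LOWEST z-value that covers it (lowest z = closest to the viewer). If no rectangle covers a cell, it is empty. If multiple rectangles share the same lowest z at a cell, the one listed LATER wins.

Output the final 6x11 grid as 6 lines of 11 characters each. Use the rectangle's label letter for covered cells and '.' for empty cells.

...........
BBB........
BBBCCC.....
...CCC.....
......AAAA.
......AAAA.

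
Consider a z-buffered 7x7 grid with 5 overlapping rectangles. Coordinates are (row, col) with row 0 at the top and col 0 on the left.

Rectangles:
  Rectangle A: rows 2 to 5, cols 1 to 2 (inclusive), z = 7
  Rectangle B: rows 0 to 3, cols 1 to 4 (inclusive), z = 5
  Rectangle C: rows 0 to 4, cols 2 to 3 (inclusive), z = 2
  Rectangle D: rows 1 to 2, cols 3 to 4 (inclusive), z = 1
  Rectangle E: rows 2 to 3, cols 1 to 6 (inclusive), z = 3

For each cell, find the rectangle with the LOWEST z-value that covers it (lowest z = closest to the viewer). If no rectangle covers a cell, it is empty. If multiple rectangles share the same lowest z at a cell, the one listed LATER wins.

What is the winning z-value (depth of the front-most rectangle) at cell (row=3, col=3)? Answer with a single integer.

Check cell (3,3):
  A: rows 2-5 cols 1-2 -> outside (col miss)
  B: rows 0-3 cols 1-4 z=5 -> covers; best now B (z=5)
  C: rows 0-4 cols 2-3 z=2 -> covers; best now C (z=2)
  D: rows 1-2 cols 3-4 -> outside (row miss)
  E: rows 2-3 cols 1-6 z=3 -> covers; best now C (z=2)
Winner: C at z=2

Answer: 2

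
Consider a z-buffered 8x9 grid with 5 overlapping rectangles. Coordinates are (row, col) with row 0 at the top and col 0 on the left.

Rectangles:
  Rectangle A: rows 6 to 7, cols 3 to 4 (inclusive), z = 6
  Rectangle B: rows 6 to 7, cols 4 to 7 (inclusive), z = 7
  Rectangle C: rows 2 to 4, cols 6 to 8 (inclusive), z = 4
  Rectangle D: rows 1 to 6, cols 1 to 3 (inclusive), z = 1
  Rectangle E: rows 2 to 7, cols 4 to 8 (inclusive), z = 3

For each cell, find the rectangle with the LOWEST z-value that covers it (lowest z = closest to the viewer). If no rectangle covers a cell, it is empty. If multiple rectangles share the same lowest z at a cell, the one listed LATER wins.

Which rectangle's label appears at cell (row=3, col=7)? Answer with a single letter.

Check cell (3,7):
  A: rows 6-7 cols 3-4 -> outside (row miss)
  B: rows 6-7 cols 4-7 -> outside (row miss)
  C: rows 2-4 cols 6-8 z=4 -> covers; best now C (z=4)
  D: rows 1-6 cols 1-3 -> outside (col miss)
  E: rows 2-7 cols 4-8 z=3 -> covers; best now E (z=3)
Winner: E at z=3

Answer: E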